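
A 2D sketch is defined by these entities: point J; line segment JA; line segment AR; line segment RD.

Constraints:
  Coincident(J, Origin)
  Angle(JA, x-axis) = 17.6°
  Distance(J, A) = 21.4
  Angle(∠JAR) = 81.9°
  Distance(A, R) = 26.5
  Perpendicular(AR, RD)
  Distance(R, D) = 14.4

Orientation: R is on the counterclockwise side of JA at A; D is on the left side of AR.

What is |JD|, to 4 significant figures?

24.45

∠JAR = 81.9°, so AR runs at 17.6° + (180° − 81.9°) = 115.7° from the x-axis; with |AR| = 26.5, R = A + 26.5·(cos 115.7°, sin 115.7°) = (8.906, 30.35). AR is perpendicular to RD; with |RD| = 14.4 on the left of AR, D = R + 14.4·(-0.9011, -0.4337) = (-4.069, 24.10). Then |JD| = |D − J| = 24.45.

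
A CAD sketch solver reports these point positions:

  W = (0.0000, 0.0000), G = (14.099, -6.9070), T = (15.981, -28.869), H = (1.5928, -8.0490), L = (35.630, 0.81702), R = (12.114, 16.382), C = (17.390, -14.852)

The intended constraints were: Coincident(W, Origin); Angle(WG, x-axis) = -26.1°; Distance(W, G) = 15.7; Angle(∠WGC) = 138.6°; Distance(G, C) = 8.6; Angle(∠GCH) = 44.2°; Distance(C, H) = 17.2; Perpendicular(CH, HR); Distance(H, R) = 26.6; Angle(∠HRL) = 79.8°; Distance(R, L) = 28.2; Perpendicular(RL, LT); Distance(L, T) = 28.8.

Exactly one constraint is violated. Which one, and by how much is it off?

Distance(L, T) = 28.8 — off by 6.80.

W = (0.00, 0.00) ✓; WG at -26.10° ✓; |WG| = 15.70 ✓; ∠WGC = 138.6° ✓; |GC| = 8.600 ✓; ∠GCH = 44.20° ✓; |CH| = 17.20 ✓; ∠(CH, HR) = 90.00° ✓; |HR| = 26.60 ✓; ∠HRL = 79.80° ✓; |RL| = 28.20 ✓; ∠(RL, LT) = 90.00° ✓; |LT| = 35.60 ✗.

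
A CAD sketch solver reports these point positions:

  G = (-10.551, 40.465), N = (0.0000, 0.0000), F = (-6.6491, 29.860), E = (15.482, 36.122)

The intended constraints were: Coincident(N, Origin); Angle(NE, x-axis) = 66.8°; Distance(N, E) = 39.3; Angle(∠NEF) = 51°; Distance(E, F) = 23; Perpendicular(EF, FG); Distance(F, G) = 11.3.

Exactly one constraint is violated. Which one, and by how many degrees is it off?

Perpendicular(EF, FG) — off by 4.40°.

N = (0.00, 0.00) ✓; NE at 66.80° ✓; |NE| = 39.30 ✓; ∠NEF = 51.00° ✓; |EF| = 23.00 ✓; ∠(EF, FG) = 85.60° ✗; |FG| = 11.30 ✓.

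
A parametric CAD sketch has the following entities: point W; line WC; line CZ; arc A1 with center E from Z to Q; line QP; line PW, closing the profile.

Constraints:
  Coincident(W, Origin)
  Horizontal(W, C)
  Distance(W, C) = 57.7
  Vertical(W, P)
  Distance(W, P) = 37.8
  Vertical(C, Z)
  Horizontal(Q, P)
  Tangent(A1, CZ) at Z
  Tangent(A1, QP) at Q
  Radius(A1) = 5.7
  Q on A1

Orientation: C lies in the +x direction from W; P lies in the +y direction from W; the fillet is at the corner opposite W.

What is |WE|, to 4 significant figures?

61.11

W is at the origin; W and C share the same y with |WC| = 57.7 and C on the +x side, so C = (57.70, 0.000). W and P share the same x with |WP| = 37.8 and P on the +y side, so P = (0.000, 37.80). The virtual corner opposite W is at (57.70, 37.80). Since A1 is tangent to CZ there, EZ ⟂ CZ and since A1 is tangent to QP there, EQ ⟂ QP, with radius 5.7, so the center E sits 5.7 in from both sides at E = (52.00, 32.10). Then |WE| = |E − W| = 61.11.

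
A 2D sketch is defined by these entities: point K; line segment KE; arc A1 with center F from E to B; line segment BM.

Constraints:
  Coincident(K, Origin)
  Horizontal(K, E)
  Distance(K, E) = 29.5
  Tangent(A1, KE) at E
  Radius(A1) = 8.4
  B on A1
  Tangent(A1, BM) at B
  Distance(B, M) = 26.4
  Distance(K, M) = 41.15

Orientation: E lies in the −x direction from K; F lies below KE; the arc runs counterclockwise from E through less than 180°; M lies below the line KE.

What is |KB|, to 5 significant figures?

38.743

Checks: |FB| = 8.400 ✓; ∠(FB, BM) = 90.00° ✓; |BM| = 26.40 ✓; |KM| = 41.15 ✓.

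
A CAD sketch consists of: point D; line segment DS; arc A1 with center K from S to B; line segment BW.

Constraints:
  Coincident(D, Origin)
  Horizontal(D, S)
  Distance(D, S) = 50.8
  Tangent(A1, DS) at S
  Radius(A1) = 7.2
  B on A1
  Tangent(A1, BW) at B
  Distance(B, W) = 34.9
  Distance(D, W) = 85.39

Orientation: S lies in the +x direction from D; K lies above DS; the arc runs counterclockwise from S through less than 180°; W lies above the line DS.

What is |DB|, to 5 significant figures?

55.627

D is at the origin; D and S share the same y with |DS| = 50.8 and S on the +x side, so S = (50.800, 0.0000). A1 meets DS tangentially, so KS is at right angles to DS, so K = S + (0, 7.2) = (50.800, 7.2000). Since KB ⟂ BW (tangency), |KW| = √(7.2² + 34.9²) = 35.635 regardless of where B sits on A1. So W lies on both circle(D, 85.39) and circle(K, 35.635); the above-DS intersection is W = (81.623, 25.083). B is the foot of the tangent from W: B = (55.597, 1.8308).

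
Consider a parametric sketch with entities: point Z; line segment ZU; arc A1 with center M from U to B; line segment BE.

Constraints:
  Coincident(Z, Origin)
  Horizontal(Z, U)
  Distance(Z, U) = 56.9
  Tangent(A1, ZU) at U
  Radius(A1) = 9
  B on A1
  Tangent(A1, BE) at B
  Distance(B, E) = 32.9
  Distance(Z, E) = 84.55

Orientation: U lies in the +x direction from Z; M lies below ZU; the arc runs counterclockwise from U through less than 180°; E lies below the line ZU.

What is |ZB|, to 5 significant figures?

53.391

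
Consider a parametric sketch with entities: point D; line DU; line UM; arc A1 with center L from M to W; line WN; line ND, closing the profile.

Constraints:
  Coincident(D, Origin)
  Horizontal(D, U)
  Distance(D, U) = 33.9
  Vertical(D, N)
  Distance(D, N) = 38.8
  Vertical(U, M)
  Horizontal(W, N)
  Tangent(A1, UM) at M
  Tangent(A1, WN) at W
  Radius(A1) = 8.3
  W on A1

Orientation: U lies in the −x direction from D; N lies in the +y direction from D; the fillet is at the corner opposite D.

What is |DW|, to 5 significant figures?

46.484

D is at the origin; DU is horizontal with |DU| = 33.9 and U on the −x side, so U = (-33.900, 0.0000). DN is vertical with |DN| = 38.8 and N on the +y side, so N = (0.0000, 38.800). The virtual corner opposite D is at (-33.900, 38.800). Tangency of A1 to UM means the radius LM is perpendicular to UM and A1 meets WN tangentially, so LW is at right angles to WN, with radius 8.3, so the center L sits 8.3 in from both sides at L = (-25.600, 30.500). That places the tangent points at M = (-33.900, 30.500) on UM and W = (-25.600, 38.800) on WN. Then |DW| = |W − D| = 46.484.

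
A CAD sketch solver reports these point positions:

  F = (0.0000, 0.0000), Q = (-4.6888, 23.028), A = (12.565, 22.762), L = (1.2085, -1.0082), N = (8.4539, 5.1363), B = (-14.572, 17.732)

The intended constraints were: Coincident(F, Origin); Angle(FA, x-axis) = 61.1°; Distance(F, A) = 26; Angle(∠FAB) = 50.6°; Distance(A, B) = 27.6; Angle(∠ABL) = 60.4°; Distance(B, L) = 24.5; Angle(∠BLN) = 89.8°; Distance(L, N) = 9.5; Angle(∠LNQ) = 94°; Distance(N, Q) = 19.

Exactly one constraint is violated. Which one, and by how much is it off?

Distance(N, Q) = 19 — off by 3.20.

F = (0.00, 0.00) ✓; FA at 61.10° ✓; |FA| = 26.00 ✓; ∠FAB = 50.60° ✓; |AB| = 27.60 ✓; ∠ABL = 60.40° ✓; |BL| = 24.50 ✓; ∠BLN = 89.80° ✓; |LN| = 9.500 ✓; ∠LNQ = 94.00° ✓; |NQ| = 22.20 ✗.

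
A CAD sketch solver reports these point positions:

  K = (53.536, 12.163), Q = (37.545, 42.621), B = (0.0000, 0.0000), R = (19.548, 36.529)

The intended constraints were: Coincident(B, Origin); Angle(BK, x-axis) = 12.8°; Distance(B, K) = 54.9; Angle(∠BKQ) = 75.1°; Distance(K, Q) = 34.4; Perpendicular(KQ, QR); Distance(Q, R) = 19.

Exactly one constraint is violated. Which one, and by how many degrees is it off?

Perpendicular(KQ, QR) — off by 9.00°.

B = (0.00, 0.00) ✓; BK at 12.80° ✓; |BK| = 54.90 ✓; ∠BKQ = 75.10° ✓; |KQ| = 34.40 ✓; ∠(KQ, QR) = 81.00° ✗; |QR| = 19.00 ✓.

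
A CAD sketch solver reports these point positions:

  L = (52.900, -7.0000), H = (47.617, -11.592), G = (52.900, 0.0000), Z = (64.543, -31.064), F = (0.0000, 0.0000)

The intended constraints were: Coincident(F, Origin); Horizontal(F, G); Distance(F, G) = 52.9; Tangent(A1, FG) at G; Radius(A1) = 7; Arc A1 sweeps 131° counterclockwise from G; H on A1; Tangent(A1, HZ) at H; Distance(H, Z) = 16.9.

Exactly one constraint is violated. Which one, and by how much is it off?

Distance(H, Z) = 16.9 — off by 8.90.

F = (0.00, 0.00) ✓; F.y = 0.00, G.y = 0.00 ✓; |FG| = 52.90 ✓; ∠(LG, GF) = 90.00° ✓; |LG| = 7.000 ✓; bearing(L→H) − bearing(L→G) = 131.0° ✓; |LH| = 7.000 ✓; ∠(LH, HZ) = 90.00° ✓; |HZ| = 25.80 ✗.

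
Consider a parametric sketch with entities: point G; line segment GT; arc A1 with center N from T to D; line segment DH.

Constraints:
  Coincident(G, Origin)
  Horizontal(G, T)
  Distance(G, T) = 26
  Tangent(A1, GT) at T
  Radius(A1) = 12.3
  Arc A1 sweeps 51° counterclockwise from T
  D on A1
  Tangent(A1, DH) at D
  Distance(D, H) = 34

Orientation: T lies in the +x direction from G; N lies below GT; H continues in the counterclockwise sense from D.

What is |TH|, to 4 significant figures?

43.80

G is at the origin; G and T share the same y with |GT| = 26.0 and T on the +x side, so T = (26.00, 0.000). The tangent condition forces NT to be normal to GT, so N = T + (0, -12.3) = (26.00, -12.30). On A1, T sits at bearing 90° from N; a 51° counterclockwise sweep puts D at bearing 141°, so D = N + 12.3·(cos 141°, sin 141°) = (16.44, -4.559). The tangent condition forces ND to be normal to DH, so DH runs along (−sin 141°, cos 141°); with |DH| = 34.0, H = (-4.956, -30.98). Then |TH| = |H − T| = 43.80.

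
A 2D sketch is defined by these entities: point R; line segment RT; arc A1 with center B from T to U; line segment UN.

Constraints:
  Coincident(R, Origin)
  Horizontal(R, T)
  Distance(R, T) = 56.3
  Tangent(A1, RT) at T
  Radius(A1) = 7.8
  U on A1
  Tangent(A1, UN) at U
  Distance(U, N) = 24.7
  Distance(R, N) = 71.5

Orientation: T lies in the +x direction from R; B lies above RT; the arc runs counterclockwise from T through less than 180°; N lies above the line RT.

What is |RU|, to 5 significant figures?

64.590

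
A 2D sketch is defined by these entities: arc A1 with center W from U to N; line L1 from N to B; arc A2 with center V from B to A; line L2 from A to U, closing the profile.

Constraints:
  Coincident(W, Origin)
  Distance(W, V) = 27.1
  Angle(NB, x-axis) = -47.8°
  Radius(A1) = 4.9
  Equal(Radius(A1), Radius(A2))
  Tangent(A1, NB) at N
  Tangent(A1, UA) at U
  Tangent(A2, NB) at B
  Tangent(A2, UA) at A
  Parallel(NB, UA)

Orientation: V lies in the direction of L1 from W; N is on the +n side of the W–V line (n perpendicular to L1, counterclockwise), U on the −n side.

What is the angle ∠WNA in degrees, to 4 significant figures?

70.12°

The slot axis is L1's direction at -47.8°, so u = (cos -47.8°, sin -47.8°) = (0.6717, -0.7408) and n = (−sin -47.8°, cos -47.8°) = (0.7408, 0.6717). W is at the origin and V lies 27.1 along u from W, so V = 27.1·u = (18.20, -20.08). Tangency of A1 to both parallel lines with radius 4.9 puts N and U at W ± 4.9·n: N = (3.630, 3.291), U = (-3.630, -3.291). Equal radii place B and A the same way about V: B = V + 4.9·n = (21.83, -16.78), A = V − 4.9·n = (14.57, -23.37). Then cos ∠WNA = NW·NA / (|NW||NA|), giving 70.12°.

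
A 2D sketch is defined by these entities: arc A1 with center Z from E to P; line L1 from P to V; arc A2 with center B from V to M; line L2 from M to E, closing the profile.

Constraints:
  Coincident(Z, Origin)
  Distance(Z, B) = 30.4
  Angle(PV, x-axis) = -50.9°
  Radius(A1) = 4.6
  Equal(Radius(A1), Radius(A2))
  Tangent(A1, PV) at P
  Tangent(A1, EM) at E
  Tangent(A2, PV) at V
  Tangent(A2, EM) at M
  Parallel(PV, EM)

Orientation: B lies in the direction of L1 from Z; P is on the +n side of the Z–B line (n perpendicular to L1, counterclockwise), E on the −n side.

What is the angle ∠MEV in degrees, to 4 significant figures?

16.84°

The slot axis is L1's direction at -50.9°, so u = (cos -50.9°, sin -50.9°) = (0.6307, -0.7760) and n = (−sin -50.9°, cos -50.9°) = (0.7760, 0.6307). Z is at the origin and B lies 30.4 along u from Z, so B = 30.4·u = (19.17, -23.59). Tangency of A1 to both parallel lines with radius 4.6 puts P and E at Z ± 4.6·n: P = (3.570, 2.901), E = (-3.570, -2.901). Equal radii place V and M the same way about B: V = B + 4.6·n = (22.74, -20.69), M = B − 4.6·n = (15.60, -26.49). Then cos ∠MEV = EM·EV / (|EM||EV|), giving 16.84°.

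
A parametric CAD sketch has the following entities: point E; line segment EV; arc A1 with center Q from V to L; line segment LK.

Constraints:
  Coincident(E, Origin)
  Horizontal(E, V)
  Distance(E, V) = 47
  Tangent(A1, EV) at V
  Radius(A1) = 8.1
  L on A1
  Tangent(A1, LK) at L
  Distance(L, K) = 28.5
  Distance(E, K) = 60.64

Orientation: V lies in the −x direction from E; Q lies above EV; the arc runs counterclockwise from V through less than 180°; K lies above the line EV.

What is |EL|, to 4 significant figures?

40.61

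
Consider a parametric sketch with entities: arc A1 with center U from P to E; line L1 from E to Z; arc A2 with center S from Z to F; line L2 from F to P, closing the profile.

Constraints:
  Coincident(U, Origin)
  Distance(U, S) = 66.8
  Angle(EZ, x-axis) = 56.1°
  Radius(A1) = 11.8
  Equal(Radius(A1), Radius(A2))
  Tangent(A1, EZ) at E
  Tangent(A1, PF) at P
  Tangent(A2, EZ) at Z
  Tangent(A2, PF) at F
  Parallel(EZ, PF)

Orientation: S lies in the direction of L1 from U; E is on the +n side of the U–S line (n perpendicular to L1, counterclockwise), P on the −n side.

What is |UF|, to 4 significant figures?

67.83

Tangency of A1 to both parallel lines with radius 11.8 puts E and P at U ± 11.8·n: E = (-9.794, 6.581), P = (9.794, -6.581). Equal radii place Z and F the same way about S: Z = S + 11.8·n = (27.46, 62.03), F = S − 11.8·n = (47.05, 48.86). Then |UF| = |F − U| = 67.83.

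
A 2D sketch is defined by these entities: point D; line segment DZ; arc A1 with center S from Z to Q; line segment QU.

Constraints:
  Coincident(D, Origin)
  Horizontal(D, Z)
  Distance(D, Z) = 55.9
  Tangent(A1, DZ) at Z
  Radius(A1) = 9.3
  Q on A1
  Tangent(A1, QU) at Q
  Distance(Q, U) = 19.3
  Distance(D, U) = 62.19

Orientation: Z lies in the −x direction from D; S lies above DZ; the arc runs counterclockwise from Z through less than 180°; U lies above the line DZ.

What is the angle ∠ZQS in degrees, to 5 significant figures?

34.528°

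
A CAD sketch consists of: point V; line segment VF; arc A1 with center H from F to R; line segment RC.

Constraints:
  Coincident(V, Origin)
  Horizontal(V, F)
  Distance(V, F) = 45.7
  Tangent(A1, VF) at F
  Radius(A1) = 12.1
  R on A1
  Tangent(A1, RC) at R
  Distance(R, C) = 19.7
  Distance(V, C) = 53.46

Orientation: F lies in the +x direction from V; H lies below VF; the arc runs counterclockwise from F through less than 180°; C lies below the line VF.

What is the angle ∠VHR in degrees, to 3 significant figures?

33.9°

Checks: V = (0.00, 0.00) ✓; |HF| = 12.10 ✓; |HR| = 12.10 ✓; ∠(HR, RC) = 90.00° ✓; |RC| = 19.70 ✓; |VC| = 53.46 ✓.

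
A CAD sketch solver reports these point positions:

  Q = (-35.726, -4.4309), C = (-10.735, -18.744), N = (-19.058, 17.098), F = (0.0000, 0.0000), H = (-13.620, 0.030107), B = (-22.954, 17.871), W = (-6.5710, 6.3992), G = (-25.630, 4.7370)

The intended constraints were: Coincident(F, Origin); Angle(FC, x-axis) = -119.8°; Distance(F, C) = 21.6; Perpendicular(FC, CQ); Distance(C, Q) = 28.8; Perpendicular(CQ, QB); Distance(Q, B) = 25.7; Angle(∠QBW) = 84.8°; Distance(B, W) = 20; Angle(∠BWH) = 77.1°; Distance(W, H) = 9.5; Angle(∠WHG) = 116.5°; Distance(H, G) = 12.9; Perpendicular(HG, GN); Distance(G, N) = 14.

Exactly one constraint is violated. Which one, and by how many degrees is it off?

Perpendicular(HG, GN) — off by 6.60°.

F = (0.00, 0.00) ✓; FC at -119.8° ✓; |FC| = 21.60 ✓; ∠(FC, CQ) = 90.00° ✓; |CQ| = 28.80 ✓; ∠(CQ, QB) = 90.00° ✓; |QB| = 25.70 ✓; ∠QBW = 84.80° ✓; |BW| = 20.00 ✓; ∠BWH = 77.10° ✓; |WH| = 9.500 ✓; ∠WHG = 116.5° ✓; |HG| = 12.90 ✓; ∠(HG, GN) = 96.60° ✗; |GN| = 14.00 ✓.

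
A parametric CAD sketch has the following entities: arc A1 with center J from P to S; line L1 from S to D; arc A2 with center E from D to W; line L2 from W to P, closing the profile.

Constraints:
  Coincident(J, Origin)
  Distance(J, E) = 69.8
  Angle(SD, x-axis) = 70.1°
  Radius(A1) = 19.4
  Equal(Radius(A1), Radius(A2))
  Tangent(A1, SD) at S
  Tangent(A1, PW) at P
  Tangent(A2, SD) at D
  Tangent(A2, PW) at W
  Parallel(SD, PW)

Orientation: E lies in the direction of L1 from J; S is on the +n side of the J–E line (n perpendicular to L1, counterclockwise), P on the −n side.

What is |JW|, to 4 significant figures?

72.45

The slot axis is L1's direction at 70.1°, so u = (cos 70.1°, sin 70.1°) = (0.3404, 0.9403) and n = (−sin 70.1°, cos 70.1°) = (-0.9403, 0.3404). J is at the origin and E lies 69.8 along u from J, so E = 69.8·u = (23.76, 65.63). Tangency of A1 to both parallel lines with radius 19.4 puts S and P at J ± 19.4·n: S = (-18.24, 6.603), P = (18.24, -6.603). Equal radii place D and W the same way about E: D = E + 19.4·n = (5.517, 72.24), W = E − 19.4·n = (42.00, 59.03). Then |JW| = |W − J| = 72.45.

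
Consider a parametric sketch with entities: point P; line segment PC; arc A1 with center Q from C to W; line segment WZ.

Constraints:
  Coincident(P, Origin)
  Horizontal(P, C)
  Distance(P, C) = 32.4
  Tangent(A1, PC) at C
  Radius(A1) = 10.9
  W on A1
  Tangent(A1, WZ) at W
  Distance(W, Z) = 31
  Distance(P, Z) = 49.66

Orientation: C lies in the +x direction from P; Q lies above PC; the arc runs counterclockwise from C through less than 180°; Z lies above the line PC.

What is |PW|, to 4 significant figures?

44.84

P is at the origin; PC is horizontal with |PC| = 32.4 and C on the +x side, so C = (32.40, 0.000). The tangent condition forces QC to be normal to PC, so Q = C + (0, 10.9) = (32.40, 10.90). Since QW ⟂ WZ (tangency), |QZ| = √(10.9² + 31.0²) = 32.86 regardless of where W sits on A1. So Z lies on both circle(P, 49.66) and circle(Q, 32.86); the above-PC intersection is Z = (24.99, 42.91). W is the foot of the tangent from Z: W = (41.60, 16.74).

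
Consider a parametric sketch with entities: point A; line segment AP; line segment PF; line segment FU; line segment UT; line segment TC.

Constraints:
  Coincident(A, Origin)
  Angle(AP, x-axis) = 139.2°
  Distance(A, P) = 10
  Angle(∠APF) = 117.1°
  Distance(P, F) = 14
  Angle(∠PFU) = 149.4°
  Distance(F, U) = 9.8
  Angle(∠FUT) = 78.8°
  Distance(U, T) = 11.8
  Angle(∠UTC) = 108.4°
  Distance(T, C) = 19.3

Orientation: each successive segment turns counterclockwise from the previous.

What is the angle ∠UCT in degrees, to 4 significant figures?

25.93°

A is at the origin; AP runs at 139.2° with length 10.0, so P = (-7.570, 6.534). ∠APF = 117.1° gives PF at -157.9° from the x-axis; with |PF| = 14.0, F = (-20.54, 1.267). ∠PFU = 149.4° gives FU at -127.3° from the x-axis; with |FU| = 9.8, U = (-26.48, -6.529). ∠FUT = 78.8° gives UT at -26.10° from the x-axis; with |UT| = 11.8, T = (-15.88, -11.72). ∠UTC = 108.4° gives TC at 45.50° from the x-axis; with |TC| = 19.3, C = (-2.356, 2.046). Then cos ∠UCT = CU·CT / (|CU||CT|), giving 25.93°.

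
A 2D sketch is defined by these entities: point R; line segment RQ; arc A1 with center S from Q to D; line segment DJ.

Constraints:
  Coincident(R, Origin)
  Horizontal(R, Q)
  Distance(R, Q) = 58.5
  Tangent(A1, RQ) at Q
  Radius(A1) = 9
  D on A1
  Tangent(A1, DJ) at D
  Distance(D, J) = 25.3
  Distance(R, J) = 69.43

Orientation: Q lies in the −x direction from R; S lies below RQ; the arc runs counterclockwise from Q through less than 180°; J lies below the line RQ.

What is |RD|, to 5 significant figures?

68.097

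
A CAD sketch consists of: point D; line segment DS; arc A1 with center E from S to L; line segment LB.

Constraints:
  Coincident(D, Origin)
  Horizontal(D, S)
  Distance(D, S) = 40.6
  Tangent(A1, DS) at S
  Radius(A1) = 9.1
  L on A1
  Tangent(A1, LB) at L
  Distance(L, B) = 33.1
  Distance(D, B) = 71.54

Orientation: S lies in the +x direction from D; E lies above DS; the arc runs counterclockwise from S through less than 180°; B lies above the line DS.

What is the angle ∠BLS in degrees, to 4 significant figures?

146.3°

Checks: |EL| = 9.100 ✓; ∠(EL, LB) = 90.00° ✓; |LB| = 33.10 ✓; |DB| = 71.54 ✓.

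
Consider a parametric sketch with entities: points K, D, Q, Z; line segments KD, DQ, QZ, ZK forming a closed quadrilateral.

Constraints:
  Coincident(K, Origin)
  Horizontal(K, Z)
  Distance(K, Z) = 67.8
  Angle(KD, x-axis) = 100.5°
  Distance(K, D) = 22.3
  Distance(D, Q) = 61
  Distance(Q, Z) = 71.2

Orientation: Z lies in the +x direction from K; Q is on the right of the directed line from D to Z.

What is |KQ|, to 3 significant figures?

38.7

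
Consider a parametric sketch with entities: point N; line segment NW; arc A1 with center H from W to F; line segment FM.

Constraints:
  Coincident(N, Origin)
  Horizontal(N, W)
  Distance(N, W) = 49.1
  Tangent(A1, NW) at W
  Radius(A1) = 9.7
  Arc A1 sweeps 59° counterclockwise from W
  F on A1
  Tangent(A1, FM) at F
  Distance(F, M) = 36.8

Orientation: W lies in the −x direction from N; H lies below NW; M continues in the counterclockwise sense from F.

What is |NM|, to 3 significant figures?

84.5

N is at the origin; N and W share the same y with |NW| = 49.1 and W on the −x side, so W = (-49.1, 0.00). A1 meets NW tangentially, so HW is at right angles to NW, so H = W + (0, -9.7) = (-49.1, -9.70). On A1, W sits at bearing 90° from H; a 59° counterclockwise sweep puts F at bearing 149°, so F = H + 9.7·(cos 149°, sin 149°) = (-57.4, -4.70). Since A1 is tangent to FM there, HF ⟂ FM, so FM runs along (−sin 149°, cos 149°); with |FM| = 36.8, M = (-76.4, -36.2). Then |NM| = |M − N| = 84.5.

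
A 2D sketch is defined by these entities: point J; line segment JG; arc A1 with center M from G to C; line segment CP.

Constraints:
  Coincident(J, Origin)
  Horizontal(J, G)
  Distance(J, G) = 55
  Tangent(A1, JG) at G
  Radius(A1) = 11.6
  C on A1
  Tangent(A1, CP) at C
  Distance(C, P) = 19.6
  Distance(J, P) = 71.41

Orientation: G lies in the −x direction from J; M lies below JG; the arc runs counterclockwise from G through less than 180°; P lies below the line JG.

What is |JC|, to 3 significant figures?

67.8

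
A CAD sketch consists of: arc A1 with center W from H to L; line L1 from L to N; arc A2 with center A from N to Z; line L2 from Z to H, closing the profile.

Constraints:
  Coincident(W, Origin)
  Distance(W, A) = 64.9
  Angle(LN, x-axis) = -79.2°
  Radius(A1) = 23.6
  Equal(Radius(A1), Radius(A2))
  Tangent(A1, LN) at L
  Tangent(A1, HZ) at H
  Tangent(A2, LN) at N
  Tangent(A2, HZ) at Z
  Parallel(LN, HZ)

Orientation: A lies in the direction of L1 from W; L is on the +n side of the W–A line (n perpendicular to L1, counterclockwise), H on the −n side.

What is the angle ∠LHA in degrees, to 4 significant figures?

70.02°

W is at the origin and A lies 64.9 along u from W, so A = 64.9·u = (12.16, -63.75). Tangency of A1 to both parallel lines with radius 23.6 puts L and H at W ± 23.6·n: L = (23.18, 4.422), H = (-23.18, -4.422). Then cos ∠LHA = HL·HA / (|HL||HA|), giving 70.02°.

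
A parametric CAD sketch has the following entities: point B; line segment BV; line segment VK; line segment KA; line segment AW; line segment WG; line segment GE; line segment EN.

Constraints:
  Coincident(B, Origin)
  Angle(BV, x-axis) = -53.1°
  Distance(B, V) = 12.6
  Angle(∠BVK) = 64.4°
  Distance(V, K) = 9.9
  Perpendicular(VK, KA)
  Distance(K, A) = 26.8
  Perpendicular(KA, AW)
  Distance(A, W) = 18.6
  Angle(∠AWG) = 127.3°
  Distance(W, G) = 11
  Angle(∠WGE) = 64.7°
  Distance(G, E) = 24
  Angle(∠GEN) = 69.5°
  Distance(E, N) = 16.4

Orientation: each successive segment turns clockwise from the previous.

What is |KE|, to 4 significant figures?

13.18

B is at the origin; BV runs at -53.1° with length 12.6, so V = (7.565, -10.08). ∠BVK = 64.4° gives VK at -168.7° from the x-axis; with |VK| = 9.9, K = (-2.143, -12.02). VK ⟂ KA, so KA runs at 101.3°; with |KA| = 26.8, A = (-7.394, 14.26). KA ⟂ AW, so AW runs at 11.30°; with |AW| = 18.6, W = (10.85, 17.91). ∠AWG = 127.3° gives WG at -41.40° from the x-axis; with |WG| = 11.0, G = (19.10, 10.63). ∠WGE = 64.7° gives GE at -156.7° from the x-axis; with |GE| = 24.0, E = (-2.946, 1.142). Then |KE| = |E − K| = 13.18.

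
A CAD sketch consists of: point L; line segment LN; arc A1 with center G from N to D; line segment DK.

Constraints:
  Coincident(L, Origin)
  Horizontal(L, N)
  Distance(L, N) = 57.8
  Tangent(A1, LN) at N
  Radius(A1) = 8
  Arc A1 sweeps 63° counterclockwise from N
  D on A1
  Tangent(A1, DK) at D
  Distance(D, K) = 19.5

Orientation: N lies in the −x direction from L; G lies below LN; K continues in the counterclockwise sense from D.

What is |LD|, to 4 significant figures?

65.07

A1 meets LN tangentially, so GN is at right angles to LN, so G = N + (0, -8) = (-57.80, -8.000). On A1, N sits at bearing 90° from G; a 63° counterclockwise sweep puts D at bearing 153°, so D = G + 8.0·(cos 153°, sin 153°) = (-64.93, -4.368). Then |LD| = |D − L| = 65.07.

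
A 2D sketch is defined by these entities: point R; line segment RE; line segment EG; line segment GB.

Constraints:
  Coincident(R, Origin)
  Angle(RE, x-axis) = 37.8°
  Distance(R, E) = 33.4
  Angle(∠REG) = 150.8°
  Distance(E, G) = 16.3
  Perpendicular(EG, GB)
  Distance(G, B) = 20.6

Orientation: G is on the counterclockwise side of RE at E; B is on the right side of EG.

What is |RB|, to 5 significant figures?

58.544

R is at the origin; RE runs at 37.8° with length 33.4, so E = 33.4·(cos 37.8°, sin 37.8°) = (26.391, 20.471). ∠REG = 150.8°, so EG runs at 37.8° + (180° − 150.8°) = 67.000° from the x-axis; with |EG| = 16.3, G = E + 16.3·(cos 67.000°, sin 67.000°) = (32.760, 35.475). EG is perpendicular to GB; with |GB| = 20.6 on the right of EG, B = G + 20.6·(0.92050, -0.39073) = (51.722, 27.426). Then |RB| = |B − R| = 58.544.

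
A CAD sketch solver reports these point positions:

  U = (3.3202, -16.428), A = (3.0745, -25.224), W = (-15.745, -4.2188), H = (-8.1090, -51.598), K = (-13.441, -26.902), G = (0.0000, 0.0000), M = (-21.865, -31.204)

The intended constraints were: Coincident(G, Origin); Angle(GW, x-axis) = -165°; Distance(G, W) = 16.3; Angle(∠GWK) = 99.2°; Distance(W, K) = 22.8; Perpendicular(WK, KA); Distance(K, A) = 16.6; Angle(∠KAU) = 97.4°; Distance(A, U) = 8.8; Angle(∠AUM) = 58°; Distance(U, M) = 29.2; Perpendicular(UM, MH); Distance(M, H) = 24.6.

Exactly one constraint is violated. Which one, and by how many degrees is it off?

Perpendicular(UM, MH) — off by 3.60°.

G = (0.00, 0.00) ✓; GW at -165.0° ✓; |GW| = 16.30 ✓; ∠GWK = 99.20° ✓; |WK| = 22.80 ✓; ∠(WK, KA) = 90.00° ✓; |KA| = 16.60 ✓; ∠KAU = 97.40° ✓; |AU| = 8.799 ✓; ∠AUM = 58.00° ✓; |UM| = 29.20 ✓; ∠(UM, MH) = 93.60° ✗; |MH| = 24.60 ✓.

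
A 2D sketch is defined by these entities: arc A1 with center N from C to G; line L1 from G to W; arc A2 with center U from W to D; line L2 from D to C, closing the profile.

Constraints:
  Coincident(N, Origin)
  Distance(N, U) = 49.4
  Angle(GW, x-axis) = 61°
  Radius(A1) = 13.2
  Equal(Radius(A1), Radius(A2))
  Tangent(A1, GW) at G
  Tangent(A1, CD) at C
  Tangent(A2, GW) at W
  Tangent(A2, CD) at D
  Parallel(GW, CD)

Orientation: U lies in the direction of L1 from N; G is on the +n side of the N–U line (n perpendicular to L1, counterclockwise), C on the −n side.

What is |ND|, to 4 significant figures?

51.13

Tangency of A1 to both parallel lines with radius 13.2 puts G and C at N ± 13.2·n: G = (-11.54, 6.399), C = (11.54, -6.399). Equal radii place W and D the same way about U: W = U + 13.2·n = (12.40, 49.61), D = U − 13.2·n = (35.49, 36.81). Then |ND| = |D − N| = 51.13.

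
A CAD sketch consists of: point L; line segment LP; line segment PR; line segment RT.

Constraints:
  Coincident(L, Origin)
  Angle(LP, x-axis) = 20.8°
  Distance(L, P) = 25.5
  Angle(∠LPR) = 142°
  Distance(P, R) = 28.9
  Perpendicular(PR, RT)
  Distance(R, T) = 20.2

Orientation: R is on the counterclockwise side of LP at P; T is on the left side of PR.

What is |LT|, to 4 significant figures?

49.20

L is at the origin; LP runs at 20.8° with length 25.5, so P = 25.5·(cos 20.8°, sin 20.8°) = (23.84, 9.055). ∠LPR = 142.0°, so PR runs at 20.8° + (180° − 142.0°) = 58.80° from the x-axis; with |PR| = 28.9, R = P + 28.9·(cos 58.80°, sin 58.80°) = (38.81, 33.78). The perpendicularity gives RT at right angles to PR; with |RT| = 20.2 on the left of PR, T = R + 20.2·(-0.8554, 0.5180) = (21.53, 44.24). Then |LT| = |T − L| = 49.20.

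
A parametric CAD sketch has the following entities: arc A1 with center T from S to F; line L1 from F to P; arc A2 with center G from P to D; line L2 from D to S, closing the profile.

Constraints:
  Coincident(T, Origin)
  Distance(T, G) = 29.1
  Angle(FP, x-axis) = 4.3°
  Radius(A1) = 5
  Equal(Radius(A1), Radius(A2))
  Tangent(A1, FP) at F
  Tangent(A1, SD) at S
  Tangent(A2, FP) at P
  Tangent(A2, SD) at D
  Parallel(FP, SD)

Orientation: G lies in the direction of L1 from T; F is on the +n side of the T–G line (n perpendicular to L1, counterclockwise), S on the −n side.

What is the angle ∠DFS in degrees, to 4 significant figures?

71.04°

Tangency of A1 to both parallel lines with radius 5.0 puts F and S at T ± 5.0·n: F = (-0.3749, 4.986), S = (0.3749, -4.986). Equal radii place P and D the same way about G: P = G + 5.0·n = (28.64, 7.168), D = G − 5.0·n = (29.39, -2.804). Then cos ∠DFS = FD·FS / (|FD||FS|), giving 71.04°.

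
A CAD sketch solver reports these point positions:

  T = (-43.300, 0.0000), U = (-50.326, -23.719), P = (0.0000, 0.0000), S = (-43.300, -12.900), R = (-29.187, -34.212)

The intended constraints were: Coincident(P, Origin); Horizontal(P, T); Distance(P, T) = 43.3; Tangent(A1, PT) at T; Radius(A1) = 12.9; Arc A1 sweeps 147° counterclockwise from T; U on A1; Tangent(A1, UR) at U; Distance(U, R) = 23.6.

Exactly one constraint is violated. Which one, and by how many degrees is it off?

Tangent(A1, UR) at U — off by 6.60°.

P = (0.00, 0.00) ✓; P.y = 0.00, T.y = 0.00 ✓; |PT| = 43.30 ✓; ∠(ST, TP) = 90.00° ✓; |ST| = 12.90 ✓; bearing(S→U) − bearing(S→T) = 147.0° ✓; |SU| = 12.90 ✓; ∠(SU, UR) = 83.40° ✗; |UR| = 23.60 ✓.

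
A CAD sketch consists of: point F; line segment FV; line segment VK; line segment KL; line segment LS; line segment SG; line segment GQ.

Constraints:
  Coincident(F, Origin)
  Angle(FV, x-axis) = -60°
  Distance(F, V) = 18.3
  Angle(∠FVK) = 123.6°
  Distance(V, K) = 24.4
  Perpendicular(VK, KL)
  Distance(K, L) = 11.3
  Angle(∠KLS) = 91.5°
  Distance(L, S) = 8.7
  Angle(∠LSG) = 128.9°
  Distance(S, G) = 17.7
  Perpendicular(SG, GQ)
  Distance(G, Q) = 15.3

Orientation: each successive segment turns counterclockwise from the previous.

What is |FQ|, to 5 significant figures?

37.570

F is at the origin; FV runs at -60.0° with length 18.3, so V = (9.1500, -15.848). ∠FVK = 123.6° gives VK at -3.6000° from the x-axis; with |VK| = 24.4, K = (33.502, -17.380). VK ⟂ KL, so KL runs at 86.400°; with |KL| = 11.3, L = (34.211, -6.1027). ∠KLS = 91.5° gives LS at 174.90° from the x-axis; with |LS| = 8.7, S = (25.546, -5.3293). ∠LSG = 128.9° gives SG at -134.00° from the x-axis; with |SG| = 17.7, G = (13.250, -18.062). SG is perpendicular to GQ, so GQ runs at -44.000°; with |GQ| = 15.3, Q = (24.256, -28.690). Then |FQ| = |Q − F| = 37.570.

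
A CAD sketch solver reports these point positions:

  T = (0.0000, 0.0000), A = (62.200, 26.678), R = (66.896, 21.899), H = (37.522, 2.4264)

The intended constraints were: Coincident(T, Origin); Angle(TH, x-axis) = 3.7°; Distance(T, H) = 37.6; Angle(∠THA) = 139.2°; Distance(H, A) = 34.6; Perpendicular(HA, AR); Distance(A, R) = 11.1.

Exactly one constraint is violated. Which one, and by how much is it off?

Distance(A, R) = 11.1 — off by 4.40.

T = (0.00, 0.00) ✓; TH at 3.700° ✓; |TH| = 37.60 ✓; ∠THA = 139.2° ✓; |HA| = 34.60 ✓; ∠(HA, AR) = 90.00° ✓; |AR| = 6.700 ✗.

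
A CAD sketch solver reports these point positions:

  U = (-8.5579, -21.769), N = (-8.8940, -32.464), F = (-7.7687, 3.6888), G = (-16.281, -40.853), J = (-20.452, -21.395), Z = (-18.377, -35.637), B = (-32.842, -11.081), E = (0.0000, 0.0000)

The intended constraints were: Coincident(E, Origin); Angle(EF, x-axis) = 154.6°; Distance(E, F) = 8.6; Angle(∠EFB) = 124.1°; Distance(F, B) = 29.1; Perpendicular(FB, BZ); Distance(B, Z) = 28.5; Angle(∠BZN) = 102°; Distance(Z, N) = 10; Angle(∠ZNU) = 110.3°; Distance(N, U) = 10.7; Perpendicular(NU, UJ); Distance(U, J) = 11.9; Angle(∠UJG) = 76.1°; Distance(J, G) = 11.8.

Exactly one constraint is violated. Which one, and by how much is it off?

Distance(J, G) = 11.8 — off by 8.10.

E = (0.00, 0.00) ✓; EF at 154.6° ✓; |EF| = 8.600 ✓; ∠EFB = 124.1° ✓; |FB| = 29.10 ✓; ∠(FB, BZ) = 90.00° ✓; |BZ| = 28.50 ✓; ∠BZN = 102.0° ✓; |ZN| = 10.00 ✓; ∠ZNU = 110.3° ✓; |NU| = 10.70 ✓; ∠(NU, UJ) = 90.00° ✓; |UJ| = 11.90 ✓; ∠UJG = 76.10° ✓; |JG| = 19.90 ✗.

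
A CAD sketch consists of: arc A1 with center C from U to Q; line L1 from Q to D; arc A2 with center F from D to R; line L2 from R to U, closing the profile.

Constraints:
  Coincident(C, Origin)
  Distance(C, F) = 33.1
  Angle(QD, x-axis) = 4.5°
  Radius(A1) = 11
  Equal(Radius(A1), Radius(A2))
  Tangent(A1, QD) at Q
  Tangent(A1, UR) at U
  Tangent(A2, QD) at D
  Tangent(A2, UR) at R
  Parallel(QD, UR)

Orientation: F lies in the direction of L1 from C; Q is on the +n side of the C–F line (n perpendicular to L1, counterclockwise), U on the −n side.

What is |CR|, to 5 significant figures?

34.880

The slot axis is L1's direction at 4.5°, so u = (cos 4.5°, sin 4.5°) = (0.99692, 0.078459) and n = (−sin 4.5°, cos 4.5°) = (-0.078459, 0.99692). C is at the origin and F lies 33.1 along u from C, so F = 33.1·u = (32.998, 2.5970). Tangency of A1 to both parallel lines with radius 11.0 puts Q and U at C ± 11.0·n: Q = (-0.86305, 10.966), U = (0.86305, -10.966). Equal radii place D and R the same way about F: D = F + 11.0·n = (32.135, 13.563), R = F − 11.0·n = (33.861, -8.3691). Then |CR| = |R − C| = 34.880.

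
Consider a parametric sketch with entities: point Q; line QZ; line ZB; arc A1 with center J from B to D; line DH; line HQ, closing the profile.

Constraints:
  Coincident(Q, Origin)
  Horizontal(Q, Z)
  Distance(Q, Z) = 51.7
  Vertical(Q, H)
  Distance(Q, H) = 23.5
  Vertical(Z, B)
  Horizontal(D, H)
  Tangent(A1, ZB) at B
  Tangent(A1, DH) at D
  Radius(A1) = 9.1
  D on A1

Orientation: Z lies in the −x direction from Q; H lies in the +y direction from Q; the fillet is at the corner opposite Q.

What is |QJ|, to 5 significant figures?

44.968

Q is at the origin; QZ is horizontal with |QZ| = 51.7 and Z on the −x side, so Z = (-51.700, 0.0000). QH is vertical with |QH| = 23.5 and H on the +y side, so H = (0.0000, 23.500). The virtual corner opposite Q is at (-51.700, 23.500). Tangency of A1 to ZB means the radius JB is perpendicular to ZB and A1 meets DH tangentially, so JD is at right angles to DH, with radius 9.1, so the center J sits 9.1 in from both sides at J = (-42.600, 14.400). Then |QJ| = |J − Q| = 44.968.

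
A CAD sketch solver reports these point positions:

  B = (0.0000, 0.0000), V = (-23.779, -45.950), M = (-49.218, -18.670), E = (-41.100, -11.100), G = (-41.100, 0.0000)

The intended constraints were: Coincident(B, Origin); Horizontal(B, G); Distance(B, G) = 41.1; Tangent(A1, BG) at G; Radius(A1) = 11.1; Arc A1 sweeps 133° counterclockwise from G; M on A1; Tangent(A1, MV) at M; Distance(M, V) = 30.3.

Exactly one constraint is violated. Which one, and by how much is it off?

Distance(M, V) = 30.3 — off by 7.00.

B = (0.00, 0.00) ✓; B.y = 0.00, G.y = 0.00 ✓; |BG| = 41.10 ✓; ∠(EG, GB) = 90.00° ✓; |EG| = 11.10 ✓; bearing(E→M) − bearing(E→G) = 133.0° ✓; |EM| = 11.10 ✓; ∠(EM, MV) = 90.00° ✓; |MV| = 37.30 ✗.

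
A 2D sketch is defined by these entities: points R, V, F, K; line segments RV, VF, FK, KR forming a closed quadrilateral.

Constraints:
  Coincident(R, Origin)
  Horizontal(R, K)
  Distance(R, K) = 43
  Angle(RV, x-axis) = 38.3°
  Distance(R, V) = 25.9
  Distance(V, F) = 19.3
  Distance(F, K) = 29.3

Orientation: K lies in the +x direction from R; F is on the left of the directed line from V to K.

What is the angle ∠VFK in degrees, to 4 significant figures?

66.05°

Checks: |VF| = 19.30 ✓; |FK| = 29.30 ✓.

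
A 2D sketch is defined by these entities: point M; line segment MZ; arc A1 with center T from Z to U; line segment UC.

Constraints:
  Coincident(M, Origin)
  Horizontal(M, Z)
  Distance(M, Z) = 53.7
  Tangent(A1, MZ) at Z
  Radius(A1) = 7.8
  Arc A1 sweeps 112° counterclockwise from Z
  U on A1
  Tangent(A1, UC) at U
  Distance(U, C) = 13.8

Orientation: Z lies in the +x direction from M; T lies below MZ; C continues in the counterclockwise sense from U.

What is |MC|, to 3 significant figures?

56.7

M is at the origin; M and Z share the same y with |MZ| = 53.7 and Z on the +x side, so Z = (53.7, 0.00). Since A1 is tangent to MZ there, TZ ⟂ MZ, so T = Z + (0, -7.8) = (53.7, -7.80). On A1, Z sits at bearing 90° from T; a 112° counterclockwise sweep puts U at bearing 202°, so U = T + 7.8·(cos 202°, sin 202°) = (46.5, -10.7). Tangency of A1 to UC means the radius TU is perpendicular to UC, so UC runs along (−sin 202°, cos 202°); with |UC| = 13.8, C = (51.6, -23.5). Then |MC| = |C − M| = 56.7.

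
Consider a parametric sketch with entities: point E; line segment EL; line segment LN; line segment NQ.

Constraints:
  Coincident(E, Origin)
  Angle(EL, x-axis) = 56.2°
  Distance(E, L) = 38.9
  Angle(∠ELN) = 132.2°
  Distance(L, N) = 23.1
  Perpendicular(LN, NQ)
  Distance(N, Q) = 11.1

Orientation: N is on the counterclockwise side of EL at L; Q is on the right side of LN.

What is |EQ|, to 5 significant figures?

63.380

E is at the origin; EL runs at 56.2° with length 38.9, so L = 38.9·(cos 56.2°, sin 56.2°) = (21.640, 32.325). ∠ELN = 132.2°, so LN runs at 56.2° + (180° − 132.2°) = 104.00° from the x-axis; with |LN| = 23.1, N = L + 23.1·(cos 104.00°, sin 104.00°) = (16.052, 54.739). The perpendicularity gives NQ at right angles to LN; with |NQ| = 11.1 on the right of LN, Q = N + 11.1·(0.97030, 0.24192) = (26.822, 57.424). Then |EQ| = |Q − E| = 63.380.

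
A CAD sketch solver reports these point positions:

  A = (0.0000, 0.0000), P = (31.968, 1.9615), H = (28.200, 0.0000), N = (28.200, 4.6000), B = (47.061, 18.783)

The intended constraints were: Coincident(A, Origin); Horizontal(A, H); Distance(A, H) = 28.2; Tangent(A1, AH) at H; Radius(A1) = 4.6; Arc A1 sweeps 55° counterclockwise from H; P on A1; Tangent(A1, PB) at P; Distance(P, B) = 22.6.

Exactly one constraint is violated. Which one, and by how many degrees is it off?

Tangent(A1, PB) at P — off by 6.90°.

A = (0.00, 0.00) ✓; A.y = 0.00, H.y = 0.00 ✓; |AH| = 28.20 ✓; ∠(NH, HA) = 90.00° ✓; |NH| = 4.600 ✓; bearing(N→P) − bearing(N→H) = 55.00° ✓; |NP| = 4.600 ✓; ∠(NP, PB) = 96.90° ✗; |PB| = 22.60 ✓.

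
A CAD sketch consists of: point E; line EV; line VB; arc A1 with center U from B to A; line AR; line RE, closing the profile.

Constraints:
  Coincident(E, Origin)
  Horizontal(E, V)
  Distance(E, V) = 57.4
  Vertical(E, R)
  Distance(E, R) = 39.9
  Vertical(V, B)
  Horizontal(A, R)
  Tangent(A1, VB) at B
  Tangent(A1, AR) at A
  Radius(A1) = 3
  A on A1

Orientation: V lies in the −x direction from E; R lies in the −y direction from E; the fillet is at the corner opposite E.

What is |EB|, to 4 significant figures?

68.24

E is at the origin; EV is horizontal with |EV| = 57.4 and V on the −x side, so V = (-57.40, 0.000). ER is vertical with |ER| = 39.9 and R on the −y side, so R = (0.000, -39.90). The virtual corner opposite E is at (-57.40, -39.90). Tangency of A1 to VB means the radius UB is perpendicular to VB and A1 meets AR tangentially, so UA is at right angles to AR, with radius 3.0, so the center U sits 3.0 in from both sides at U = (-54.40, -36.90). That places the tangent points at B = (-57.40, -36.90) on VB and A = (-54.40, -39.90) on AR. Then |EB| = |B − E| = 68.24.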